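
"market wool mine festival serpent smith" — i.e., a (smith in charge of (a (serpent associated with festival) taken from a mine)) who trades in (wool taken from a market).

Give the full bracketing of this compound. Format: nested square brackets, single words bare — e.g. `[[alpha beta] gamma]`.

[[market wool] [[mine [festival serpent]] smith]]

Whole compound: head "smith" (specifically "mine festival serpent smith"), modifier "market wool".
"market wool" → head "wool", modifier "market".
"mine festival serpent smith" → head "smith", modifier "mine festival serpent".
"mine festival serpent" → head "serpent" (specifically "festival serpent"), modifier "mine".
"festival serpent" → head "serpent", modifier "festival".
Putting it together: [[market wool] [[mine [festival serpent]] smith]].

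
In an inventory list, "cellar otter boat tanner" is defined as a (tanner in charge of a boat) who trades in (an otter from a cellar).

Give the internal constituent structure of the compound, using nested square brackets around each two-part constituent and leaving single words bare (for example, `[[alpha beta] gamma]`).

[[cellar otter] [boat tanner]]

Overall it is a kind of tanner (specifically "boat tanner"); the modifier is "cellar otter".
"cellar otter" → head "otter", modifier "cellar".
"boat tanner" → head "tanner", modifier "boat".
So the structure is [[cellar otter] [boat tanner]].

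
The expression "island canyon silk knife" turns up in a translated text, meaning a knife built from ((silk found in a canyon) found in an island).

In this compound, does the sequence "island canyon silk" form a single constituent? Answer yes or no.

The paraphrase groups the words so that "island canyon silk" is one unit: it corresponds to a single parenthesized sub-phrase.
The full structure is [[island [canyon silk]] knife], in which [island canyon silk] is a constituent.

yes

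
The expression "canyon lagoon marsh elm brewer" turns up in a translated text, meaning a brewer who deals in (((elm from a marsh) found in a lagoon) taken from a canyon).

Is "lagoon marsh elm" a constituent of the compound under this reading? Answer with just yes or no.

The paraphrase groups the words so that "lagoon marsh elm" is one unit: it corresponds to a single parenthesized sub-phrase.
The full structure is [[canyon [lagoon [marsh elm]]] brewer], in which [lagoon marsh elm] is a constituent.

yes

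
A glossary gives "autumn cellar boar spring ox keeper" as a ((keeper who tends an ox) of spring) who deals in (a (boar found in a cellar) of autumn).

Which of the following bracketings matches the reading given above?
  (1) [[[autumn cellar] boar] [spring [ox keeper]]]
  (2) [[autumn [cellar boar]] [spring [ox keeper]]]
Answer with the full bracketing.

The paraphrase's head is the "keeper" part ("spring ox keeper"); its modifier is "autumn cellar boar".
That top-level split, carried through the inner groups, gives [[autumn [cellar boar]] [spring [ox keeper]]].

[[autumn [cellar boar]] [spring [ox keeper]]]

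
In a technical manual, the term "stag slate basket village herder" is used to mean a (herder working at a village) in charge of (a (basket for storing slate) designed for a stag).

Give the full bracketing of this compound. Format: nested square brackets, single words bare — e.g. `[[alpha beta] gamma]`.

The outermost head in the paraphrase is "herder" (specifically "village herder"), modified by "stag slate basket".
Within "stag slate basket", the head is "basket" (specifically "slate basket") and the modifier is "stag".
Within "slate basket", the head is "basket" and the modifier is "slate".
Within "village herder", the head is "herder" and the modifier is "village".
Assembled: [[stag [slate basket]] [village herder]].

[[stag [slate basket]] [village herder]]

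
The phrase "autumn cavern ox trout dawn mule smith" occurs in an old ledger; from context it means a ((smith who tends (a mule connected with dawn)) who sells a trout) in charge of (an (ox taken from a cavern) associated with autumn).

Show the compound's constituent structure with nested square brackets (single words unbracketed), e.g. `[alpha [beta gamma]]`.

[[autumn [cavern ox]] [trout [[dawn mule] smith]]]

Overall it is a kind of smith (specifically "trout dawn mule smith"); the modifier is "autumn cavern ox".
Inside "autumn cavern ox": head "ox" (specifically "cavern ox"), modifier "autumn".
Inside "cavern ox": head "ox", modifier "cavern".
Inside "trout dawn mule smith": head "smith" (specifically "dawn mule smith"), modifier "trout".
Inside "dawn mule smith": head "smith", modifier "dawn mule".
Inside "dawn mule": head "mule", modifier "dawn".
So the structure is [[autumn [cavern ox]] [trout [[dawn mule] smith]]].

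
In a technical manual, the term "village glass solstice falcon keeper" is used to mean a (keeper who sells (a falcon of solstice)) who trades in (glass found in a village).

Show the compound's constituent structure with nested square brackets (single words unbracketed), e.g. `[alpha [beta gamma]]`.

[[village glass] [[solstice falcon] keeper]]

At the top level: head "keeper" (specifically "solstice falcon keeper"); modifier "village glass".
Inside "village glass": head "glass", modifier "village".
Inside "solstice falcon keeper": head "keeper", modifier "solstice falcon".
Inside "solstice falcon": head "falcon", modifier "solstice".
Assembled: [[village glass] [[solstice falcon] keeper]].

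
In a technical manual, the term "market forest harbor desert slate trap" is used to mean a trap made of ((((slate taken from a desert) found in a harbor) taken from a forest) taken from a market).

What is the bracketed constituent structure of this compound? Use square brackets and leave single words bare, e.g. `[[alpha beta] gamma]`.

[[market [forest [harbor [desert slate]]]] trap]

At the top level: head "trap"; modifier "market forest harbor desert slate".
Inside "market forest harbor desert slate": head "slate" (specifically "forest harbor desert slate"), modifier "market".
Inside "forest harbor desert slate": head "slate" (specifically "harbor desert slate"), modifier "forest".
Inside "harbor desert slate": head "slate" (specifically "desert slate"), modifier "harbor".
Inside "desert slate": head "slate", modifier "desert".
Putting it together: [[market [forest [harbor [desert slate]]]] trap].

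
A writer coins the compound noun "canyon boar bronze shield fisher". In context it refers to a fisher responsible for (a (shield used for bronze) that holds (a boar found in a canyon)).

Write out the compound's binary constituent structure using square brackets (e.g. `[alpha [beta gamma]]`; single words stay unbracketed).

At the top level: head "fisher"; modifier "canyon boar bronze shield".
Inside "canyon boar bronze shield": head "shield" (specifically "bronze shield"), modifier "canyon boar".
Inside "canyon boar": head "boar", modifier "canyon".
Inside "bronze shield": head "shield", modifier "bronze".
So the structure is [[[canyon boar] [bronze shield]] fisher].

[[[canyon boar] [bronze shield]] fisher]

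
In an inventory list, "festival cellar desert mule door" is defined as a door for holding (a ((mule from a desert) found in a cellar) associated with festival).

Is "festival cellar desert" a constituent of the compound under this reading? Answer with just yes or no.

The top-level split is [festival cellar desert mule] [door]; the full structure is [[festival [cellar [desert mule]]] door].
"festival cellar desert" straddles a constituent boundary, so it is not a single unit.

no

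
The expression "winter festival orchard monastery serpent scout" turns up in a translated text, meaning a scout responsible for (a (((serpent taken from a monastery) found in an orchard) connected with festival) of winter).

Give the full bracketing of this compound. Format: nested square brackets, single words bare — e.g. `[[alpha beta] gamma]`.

[[winter [festival [orchard [monastery serpent]]]] scout]

The outermost head in the paraphrase is "scout", modified by "winter festival orchard monastery serpent".
Inside "winter festival orchard monastery serpent": head "serpent" (specifically "festival orchard monastery serpent"), modifier "winter".
Inside "festival orchard monastery serpent": head "serpent" (specifically "orchard monastery serpent"), modifier "festival".
Inside "orchard monastery serpent": head "serpent" (specifically "monastery serpent"), modifier "orchard".
Inside "monastery serpent": head "serpent", modifier "monastery".
Assembled: [[winter [festival [orchard [monastery serpent]]]] scout].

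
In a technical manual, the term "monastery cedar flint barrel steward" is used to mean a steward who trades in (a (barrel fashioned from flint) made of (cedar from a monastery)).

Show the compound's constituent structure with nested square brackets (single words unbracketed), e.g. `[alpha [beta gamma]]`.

[[[monastery cedar] [flint barrel]] steward]

Whole compound: head "steward", modifier "monastery cedar flint barrel".
Within "monastery cedar flint barrel", the head is "barrel" (specifically "flint barrel") and the modifier is "monastery cedar".
Within "monastery cedar", the head is "cedar" and the modifier is "monastery".
Within "flint barrel", the head is "barrel" and the modifier is "flint".
Assembled: [[[monastery cedar] [flint barrel]] steward].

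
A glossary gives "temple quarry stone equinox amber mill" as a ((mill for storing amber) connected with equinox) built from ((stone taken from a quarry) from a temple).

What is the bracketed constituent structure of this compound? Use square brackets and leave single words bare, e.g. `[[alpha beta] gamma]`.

Whole compound: head "mill" (specifically "equinox amber mill"), modifier "temple quarry stone".
Inside "temple quarry stone": head "stone" (specifically "quarry stone"), modifier "temple".
Inside "quarry stone": head "stone", modifier "quarry".
Inside "equinox amber mill": head "mill" (specifically "amber mill"), modifier "equinox".
Inside "amber mill": head "mill", modifier "amber".
Assembled: [[temple [quarry stone]] [equinox [amber mill]]].

[[temple [quarry stone]] [equinox [amber mill]]]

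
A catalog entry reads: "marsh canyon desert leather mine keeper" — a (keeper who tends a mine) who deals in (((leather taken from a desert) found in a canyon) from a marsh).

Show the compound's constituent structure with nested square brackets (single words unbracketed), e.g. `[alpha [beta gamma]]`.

[[marsh [canyon [desert leather]]] [mine keeper]]

The outermost head in the paraphrase is "keeper" (specifically "mine keeper"), modified by "marsh canyon desert leather".
"marsh canyon desert leather" → head "leather" (specifically "canyon desert leather"), modifier "marsh".
"canyon desert leather" → head "leather" (specifically "desert leather"), modifier "canyon".
"desert leather" → head "leather", modifier "desert".
"mine keeper" → head "keeper", modifier "mine".
Assembled: [[marsh [canyon [desert leather]]] [mine keeper]].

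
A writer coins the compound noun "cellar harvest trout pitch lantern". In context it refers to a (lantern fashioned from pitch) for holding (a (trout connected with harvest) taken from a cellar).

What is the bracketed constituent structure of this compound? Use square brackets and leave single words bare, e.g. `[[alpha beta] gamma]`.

[[cellar [harvest trout]] [pitch lantern]]

Overall it is a kind of lantern (specifically "pitch lantern"); the modifier is "cellar harvest trout".
Inside "cellar harvest trout": head "trout" (specifically "harvest trout"), modifier "cellar".
Inside "harvest trout": head "trout", modifier "harvest".
Inside "pitch lantern": head "lantern", modifier "pitch".
Assembled: [[cellar [harvest trout]] [pitch lantern]].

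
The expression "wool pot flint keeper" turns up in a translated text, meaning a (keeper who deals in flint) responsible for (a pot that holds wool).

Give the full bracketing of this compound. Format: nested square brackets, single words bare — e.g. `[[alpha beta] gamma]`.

The outermost head in the paraphrase is "keeper" (specifically "flint keeper"), modified by "wool pot".
Inside "wool pot": head "pot", modifier "wool".
Inside "flint keeper": head "keeper", modifier "flint".
Putting it together: [[wool pot] [flint keeper]].

[[wool pot] [flint keeper]]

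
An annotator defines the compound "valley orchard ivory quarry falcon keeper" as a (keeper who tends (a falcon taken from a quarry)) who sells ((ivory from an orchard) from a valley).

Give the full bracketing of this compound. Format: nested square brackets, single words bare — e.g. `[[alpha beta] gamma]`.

At the top level: head "keeper" (specifically "quarry falcon keeper"); modifier "valley orchard ivory".
Within "valley orchard ivory", the head is "ivory" (specifically "orchard ivory") and the modifier is "valley".
Within "orchard ivory", the head is "ivory" and the modifier is "orchard".
Within "quarry falcon keeper", the head is "keeper" and the modifier is "quarry falcon".
Within "quarry falcon", the head is "falcon" and the modifier is "quarry".
Assembled: [[valley [orchard ivory]] [[quarry falcon] keeper]].

[[valley [orchard ivory]] [[quarry falcon] keeper]]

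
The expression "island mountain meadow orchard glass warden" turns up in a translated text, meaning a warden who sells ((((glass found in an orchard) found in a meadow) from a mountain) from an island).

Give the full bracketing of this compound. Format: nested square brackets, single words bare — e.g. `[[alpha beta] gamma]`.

Whole compound: head "warden", modifier "island mountain meadow orchard glass".
Within "island mountain meadow orchard glass", the head is "glass" (specifically "mountain meadow orchard glass") and the modifier is "island".
Within "mountain meadow orchard glass", the head is "glass" (specifically "meadow orchard glass") and the modifier is "mountain".
Within "meadow orchard glass", the head is "glass" (specifically "orchard glass") and the modifier is "meadow".
Within "orchard glass", the head is "glass" and the modifier is "orchard".
Putting it together: [[island [mountain [meadow [orchard glass]]]] warden].

[[island [mountain [meadow [orchard glass]]]] warden]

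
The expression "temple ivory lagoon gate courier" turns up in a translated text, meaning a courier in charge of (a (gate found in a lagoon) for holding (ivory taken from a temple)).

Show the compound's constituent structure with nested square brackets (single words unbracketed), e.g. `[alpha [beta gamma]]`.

Whole compound: head "courier", modifier "temple ivory lagoon gate".
Inside "temple ivory lagoon gate": head "gate" (specifically "lagoon gate"), modifier "temple ivory".
Inside "temple ivory": head "ivory", modifier "temple".
Inside "lagoon gate": head "gate", modifier "lagoon".
So the structure is [[[temple ivory] [lagoon gate]] courier].

[[[temple ivory] [lagoon gate]] courier]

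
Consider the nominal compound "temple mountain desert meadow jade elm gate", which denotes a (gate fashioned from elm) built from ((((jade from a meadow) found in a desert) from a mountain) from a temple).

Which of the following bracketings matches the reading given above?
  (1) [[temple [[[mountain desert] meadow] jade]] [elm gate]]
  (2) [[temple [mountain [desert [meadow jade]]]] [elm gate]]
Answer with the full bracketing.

[[temple [mountain [desert [meadow jade]]]] [elm gate]]

The paraphrase's head is the "gate" part ("elm gate"); its modifier is "temple mountain desert meadow jade".
That top-level split, carried through the inner groups, gives [[temple [mountain [desert [meadow jade]]]] [elm gate]].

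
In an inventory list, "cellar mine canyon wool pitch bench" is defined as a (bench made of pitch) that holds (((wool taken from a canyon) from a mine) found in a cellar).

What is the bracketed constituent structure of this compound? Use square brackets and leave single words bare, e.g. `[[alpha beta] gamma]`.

[[cellar [mine [canyon wool]]] [pitch bench]]

Whole compound: head "bench" (specifically "pitch bench"), modifier "cellar mine canyon wool".
"cellar mine canyon wool" → head "wool" (specifically "mine canyon wool"), modifier "cellar".
"mine canyon wool" → head "wool" (specifically "canyon wool"), modifier "mine".
"canyon wool" → head "wool", modifier "canyon".
"pitch bench" → head "bench", modifier "pitch".
Putting it together: [[cellar [mine [canyon wool]]] [pitch bench]].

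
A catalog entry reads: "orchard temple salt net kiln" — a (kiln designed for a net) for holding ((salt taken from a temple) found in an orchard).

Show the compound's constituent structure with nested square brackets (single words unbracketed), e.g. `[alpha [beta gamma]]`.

Overall it is a kind of kiln (specifically "net kiln"); the modifier is "orchard temple salt".
Inside "orchard temple salt": head "salt" (specifically "temple salt"), modifier "orchard".
Inside "temple salt": head "salt", modifier "temple".
Inside "net kiln": head "kiln", modifier "net".
Assembled: [[orchard [temple salt]] [net kiln]].

[[orchard [temple salt]] [net kiln]]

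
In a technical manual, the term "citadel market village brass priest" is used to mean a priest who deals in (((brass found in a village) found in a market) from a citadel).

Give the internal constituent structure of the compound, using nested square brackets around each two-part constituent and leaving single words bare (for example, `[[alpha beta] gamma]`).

[[citadel [market [village brass]]] priest]

The outermost head in the paraphrase is "priest", modified by "citadel market village brass".
"citadel market village brass" → head "brass" (specifically "market village brass"), modifier "citadel".
"market village brass" → head "brass" (specifically "village brass"), modifier "market".
"village brass" → head "brass", modifier "village".
Putting it together: [[citadel [market [village brass]]] priest].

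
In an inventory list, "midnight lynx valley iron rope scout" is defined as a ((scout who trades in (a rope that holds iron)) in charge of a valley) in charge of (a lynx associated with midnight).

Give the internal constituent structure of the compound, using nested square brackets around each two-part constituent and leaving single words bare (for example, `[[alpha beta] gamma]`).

[[midnight lynx] [valley [[iron rope] scout]]]

Whole compound: head "scout" (specifically "valley iron rope scout"), modifier "midnight lynx".
Inside "midnight lynx": head "lynx", modifier "midnight".
Inside "valley iron rope scout": head "scout" (specifically "iron rope scout"), modifier "valley".
Inside "iron rope scout": head "scout", modifier "iron rope".
Inside "iron rope": head "rope", modifier "iron".
So the structure is [[midnight lynx] [valley [[iron rope] scout]]].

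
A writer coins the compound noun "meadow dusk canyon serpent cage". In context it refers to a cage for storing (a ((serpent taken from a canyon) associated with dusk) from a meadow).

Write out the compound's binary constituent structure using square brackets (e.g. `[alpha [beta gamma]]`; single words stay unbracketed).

Whole compound: head "cage", modifier "meadow dusk canyon serpent".
Inside "meadow dusk canyon serpent": head "serpent" (specifically "dusk canyon serpent"), modifier "meadow".
Inside "dusk canyon serpent": head "serpent" (specifically "canyon serpent"), modifier "dusk".
Inside "canyon serpent": head "serpent", modifier "canyon".
Putting it together: [[meadow [dusk [canyon serpent]]] cage].

[[meadow [dusk [canyon serpent]]] cage]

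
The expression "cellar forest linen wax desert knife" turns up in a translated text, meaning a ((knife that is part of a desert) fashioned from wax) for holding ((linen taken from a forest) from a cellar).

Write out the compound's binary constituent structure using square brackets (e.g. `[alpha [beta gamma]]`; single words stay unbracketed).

Overall it is a kind of knife (specifically "wax desert knife"); the modifier is "cellar forest linen".
Inside "cellar forest linen": head "linen" (specifically "forest linen"), modifier "cellar".
Inside "forest linen": head "linen", modifier "forest".
Inside "wax desert knife": head "knife" (specifically "desert knife"), modifier "wax".
Inside "desert knife": head "knife", modifier "desert".
So the structure is [[cellar [forest linen]] [wax [desert knife]]].

[[cellar [forest linen]] [wax [desert knife]]]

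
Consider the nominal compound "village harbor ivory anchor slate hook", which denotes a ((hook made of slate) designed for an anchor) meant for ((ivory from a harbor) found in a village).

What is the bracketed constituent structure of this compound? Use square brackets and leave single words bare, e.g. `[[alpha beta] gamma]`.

Whole compound: head "hook" (specifically "anchor slate hook"), modifier "village harbor ivory".
Within "village harbor ivory", the head is "ivory" (specifically "harbor ivory") and the modifier is "village".
Within "harbor ivory", the head is "ivory" and the modifier is "harbor".
Within "anchor slate hook", the head is "hook" (specifically "slate hook") and the modifier is "anchor".
Within "slate hook", the head is "hook" and the modifier is "slate".
So the structure is [[village [harbor ivory]] [anchor [slate hook]]].

[[village [harbor ivory]] [anchor [slate hook]]]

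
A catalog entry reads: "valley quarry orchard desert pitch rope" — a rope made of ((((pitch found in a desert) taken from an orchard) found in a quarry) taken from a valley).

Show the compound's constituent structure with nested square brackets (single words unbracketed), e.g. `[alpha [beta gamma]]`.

[[valley [quarry [orchard [desert pitch]]]] rope]

Whole compound: head "rope", modifier "valley quarry orchard desert pitch".
"valley quarry orchard desert pitch" → head "pitch" (specifically "quarry orchard desert pitch"), modifier "valley".
"quarry orchard desert pitch" → head "pitch" (specifically "orchard desert pitch"), modifier "quarry".
"orchard desert pitch" → head "pitch" (specifically "desert pitch"), modifier "orchard".
"desert pitch" → head "pitch", modifier "desert".
Assembled: [[valley [quarry [orchard [desert pitch]]]] rope].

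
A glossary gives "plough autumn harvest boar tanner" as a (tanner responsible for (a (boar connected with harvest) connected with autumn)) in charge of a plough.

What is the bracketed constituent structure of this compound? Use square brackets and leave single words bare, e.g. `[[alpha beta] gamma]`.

[plough [[autumn [harvest boar]] tanner]]

Overall it is a kind of tanner (specifically "autumn harvest boar tanner"); the modifier is "plough".
"autumn harvest boar tanner" → head "tanner", modifier "autumn harvest boar".
"autumn harvest boar" → head "boar" (specifically "harvest boar"), modifier "autumn".
"harvest boar" → head "boar", modifier "harvest".
Assembled: [plough [[autumn [harvest boar]] tanner]].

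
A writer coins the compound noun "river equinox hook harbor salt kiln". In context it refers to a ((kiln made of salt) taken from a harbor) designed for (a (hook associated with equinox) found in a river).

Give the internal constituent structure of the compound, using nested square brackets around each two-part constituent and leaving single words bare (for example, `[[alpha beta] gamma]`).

The outermost head in the paraphrase is "kiln" (specifically "harbor salt kiln"), modified by "river equinox hook".
Within "river equinox hook", the head is "hook" (specifically "equinox hook") and the modifier is "river".
Within "equinox hook", the head is "hook" and the modifier is "equinox".
Within "harbor salt kiln", the head is "kiln" (specifically "salt kiln") and the modifier is "harbor".
Within "salt kiln", the head is "kiln" and the modifier is "salt".
So the structure is [[river [equinox hook]] [harbor [salt kiln]]].

[[river [equinox hook]] [harbor [salt kiln]]]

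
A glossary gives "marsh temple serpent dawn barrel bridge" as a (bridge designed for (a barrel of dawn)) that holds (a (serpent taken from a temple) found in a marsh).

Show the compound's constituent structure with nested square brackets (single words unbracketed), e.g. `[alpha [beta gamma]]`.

[[marsh [temple serpent]] [[dawn barrel] bridge]]

Overall it is a kind of bridge (specifically "dawn barrel bridge"); the modifier is "marsh temple serpent".
Within "marsh temple serpent", the head is "serpent" (specifically "temple serpent") and the modifier is "marsh".
Within "temple serpent", the head is "serpent" and the modifier is "temple".
Within "dawn barrel bridge", the head is "bridge" and the modifier is "dawn barrel".
Within "dawn barrel", the head is "barrel" and the modifier is "dawn".
Assembled: [[marsh [temple serpent]] [[dawn barrel] bridge]].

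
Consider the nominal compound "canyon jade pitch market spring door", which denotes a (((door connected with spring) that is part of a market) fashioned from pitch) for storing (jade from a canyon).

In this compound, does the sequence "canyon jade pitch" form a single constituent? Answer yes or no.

no

The top-level split is [canyon jade] [pitch market spring door]; the full structure is [[canyon jade] [pitch [market [spring door]]]].
"canyon jade pitch" straddles a constituent boundary, so it is not a single unit.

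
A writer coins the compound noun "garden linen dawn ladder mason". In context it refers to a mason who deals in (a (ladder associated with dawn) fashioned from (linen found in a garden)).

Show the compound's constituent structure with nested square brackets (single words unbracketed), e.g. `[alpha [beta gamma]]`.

Whole compound: head "mason", modifier "garden linen dawn ladder".
Inside "garden linen dawn ladder": head "ladder" (specifically "dawn ladder"), modifier "garden linen".
Inside "garden linen": head "linen", modifier "garden".
Inside "dawn ladder": head "ladder", modifier "dawn".
So the structure is [[[garden linen] [dawn ladder]] mason].

[[[garden linen] [dawn ladder]] mason]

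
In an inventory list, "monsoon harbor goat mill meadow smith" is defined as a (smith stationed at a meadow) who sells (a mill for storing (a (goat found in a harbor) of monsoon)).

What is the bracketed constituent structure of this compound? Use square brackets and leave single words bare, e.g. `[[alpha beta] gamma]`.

[[[monsoon [harbor goat]] mill] [meadow smith]]

At the top level: head "smith" (specifically "meadow smith"); modifier "monsoon harbor goat mill".
Within "monsoon harbor goat mill", the head is "mill" and the modifier is "monsoon harbor goat".
Within "monsoon harbor goat", the head is "goat" (specifically "harbor goat") and the modifier is "monsoon".
Within "harbor goat", the head is "goat" and the modifier is "harbor".
Within "meadow smith", the head is "smith" and the modifier is "meadow".
So the structure is [[[monsoon [harbor goat]] mill] [meadow smith]].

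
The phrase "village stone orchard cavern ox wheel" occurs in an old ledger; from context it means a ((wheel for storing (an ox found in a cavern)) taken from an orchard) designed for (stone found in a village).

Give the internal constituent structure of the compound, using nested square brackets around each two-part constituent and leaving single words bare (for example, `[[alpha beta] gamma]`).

Whole compound: head "wheel" (specifically "orchard cavern ox wheel"), modifier "village stone".
Within "village stone", the head is "stone" and the modifier is "village".
Within "orchard cavern ox wheel", the head is "wheel" (specifically "cavern ox wheel") and the modifier is "orchard".
Within "cavern ox wheel", the head is "wheel" and the modifier is "cavern ox".
Within "cavern ox", the head is "ox" and the modifier is "cavern".
So the structure is [[village stone] [orchard [[cavern ox] wheel]]].

[[village stone] [orchard [[cavern ox] wheel]]]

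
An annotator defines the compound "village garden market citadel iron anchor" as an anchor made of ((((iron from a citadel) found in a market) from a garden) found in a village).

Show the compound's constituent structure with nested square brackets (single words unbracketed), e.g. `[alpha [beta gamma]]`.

[[village [garden [market [citadel iron]]]] anchor]

At the top level: head "anchor"; modifier "village garden market citadel iron".
"village garden market citadel iron" → head "iron" (specifically "garden market citadel iron"), modifier "village".
"garden market citadel iron" → head "iron" (specifically "market citadel iron"), modifier "garden".
"market citadel iron" → head "iron" (specifically "citadel iron"), modifier "market".
"citadel iron" → head "iron", modifier "citadel".
So the structure is [[village [garden [market [citadel iron]]]] anchor].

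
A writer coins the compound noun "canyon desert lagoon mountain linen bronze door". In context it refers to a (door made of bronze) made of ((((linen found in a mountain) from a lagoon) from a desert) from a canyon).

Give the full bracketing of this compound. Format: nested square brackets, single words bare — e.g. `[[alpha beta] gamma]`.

[[canyon [desert [lagoon [mountain linen]]]] [bronze door]]

Whole compound: head "door" (specifically "bronze door"), modifier "canyon desert lagoon mountain linen".
Inside "canyon desert lagoon mountain linen": head "linen" (specifically "desert lagoon mountain linen"), modifier "canyon".
Inside "desert lagoon mountain linen": head "linen" (specifically "lagoon mountain linen"), modifier "desert".
Inside "lagoon mountain linen": head "linen" (specifically "mountain linen"), modifier "lagoon".
Inside "mountain linen": head "linen", modifier "mountain".
Inside "bronze door": head "door", modifier "bronze".
Assembled: [[canyon [desert [lagoon [mountain linen]]]] [bronze door]].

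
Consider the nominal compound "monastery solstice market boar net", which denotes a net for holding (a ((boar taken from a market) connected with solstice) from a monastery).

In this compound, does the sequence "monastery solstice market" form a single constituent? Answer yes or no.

The top-level split is [monastery solstice market boar] [net]; the full structure is [[monastery [solstice [market boar]]] net].
"monastery solstice market" straddles a constituent boundary, so it is not a single unit.

no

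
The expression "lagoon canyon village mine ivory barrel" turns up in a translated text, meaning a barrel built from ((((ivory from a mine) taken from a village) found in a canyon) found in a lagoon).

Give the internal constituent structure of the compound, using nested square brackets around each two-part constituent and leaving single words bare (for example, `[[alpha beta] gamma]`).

[[lagoon [canyon [village [mine ivory]]]] barrel]

The outermost head in the paraphrase is "barrel", modified by "lagoon canyon village mine ivory".
"lagoon canyon village mine ivory" → head "ivory" (specifically "canyon village mine ivory"), modifier "lagoon".
"canyon village mine ivory" → head "ivory" (specifically "village mine ivory"), modifier "canyon".
"village mine ivory" → head "ivory" (specifically "mine ivory"), modifier "village".
"mine ivory" → head "ivory", modifier "mine".
So the structure is [[lagoon [canyon [village [mine ivory]]]] barrel].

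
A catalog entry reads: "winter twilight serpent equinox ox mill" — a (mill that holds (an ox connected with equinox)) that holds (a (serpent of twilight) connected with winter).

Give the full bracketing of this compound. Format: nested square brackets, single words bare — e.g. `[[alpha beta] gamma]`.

Whole compound: head "mill" (specifically "equinox ox mill"), modifier "winter twilight serpent".
"winter twilight serpent" → head "serpent" (specifically "twilight serpent"), modifier "winter".
"twilight serpent" → head "serpent", modifier "twilight".
"equinox ox mill" → head "mill", modifier "equinox ox".
"equinox ox" → head "ox", modifier "equinox".
So the structure is [[winter [twilight serpent]] [[equinox ox] mill]].

[[winter [twilight serpent]] [[equinox ox] mill]]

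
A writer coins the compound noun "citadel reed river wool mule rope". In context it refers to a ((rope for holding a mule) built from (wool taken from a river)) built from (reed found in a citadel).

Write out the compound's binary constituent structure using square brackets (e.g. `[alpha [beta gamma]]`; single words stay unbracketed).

The outermost head in the paraphrase is "rope" (specifically "river wool mule rope"), modified by "citadel reed".
Within "citadel reed", the head is "reed" and the modifier is "citadel".
Within "river wool mule rope", the head is "rope" (specifically "mule rope") and the modifier is "river wool".
Within "river wool", the head is "wool" and the modifier is "river".
Within "mule rope", the head is "rope" and the modifier is "mule".
Putting it together: [[citadel reed] [[river wool] [mule rope]]].

[[citadel reed] [[river wool] [mule rope]]]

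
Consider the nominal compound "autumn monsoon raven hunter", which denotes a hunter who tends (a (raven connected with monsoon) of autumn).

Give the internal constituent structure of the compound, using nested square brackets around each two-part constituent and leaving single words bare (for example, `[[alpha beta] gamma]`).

[[autumn [monsoon raven]] hunter]

The outermost head in the paraphrase is "hunter", modified by "autumn monsoon raven".
Inside "autumn monsoon raven": head "raven" (specifically "monsoon raven"), modifier "autumn".
Inside "monsoon raven": head "raven", modifier "monsoon".
Putting it together: [[autumn [monsoon raven]] hunter].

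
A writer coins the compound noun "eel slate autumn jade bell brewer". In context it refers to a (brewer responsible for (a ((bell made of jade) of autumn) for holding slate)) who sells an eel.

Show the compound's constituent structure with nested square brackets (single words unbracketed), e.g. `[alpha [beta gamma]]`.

Overall it is a kind of brewer (specifically "slate autumn jade bell brewer"); the modifier is "eel".
Inside "slate autumn jade bell brewer": head "brewer", modifier "slate autumn jade bell".
Inside "slate autumn jade bell": head "bell" (specifically "autumn jade bell"), modifier "slate".
Inside "autumn jade bell": head "bell" (specifically "jade bell"), modifier "autumn".
Inside "jade bell": head "bell", modifier "jade".
Putting it together: [eel [[slate [autumn [jade bell]]] brewer]].

[eel [[slate [autumn [jade bell]]] brewer]]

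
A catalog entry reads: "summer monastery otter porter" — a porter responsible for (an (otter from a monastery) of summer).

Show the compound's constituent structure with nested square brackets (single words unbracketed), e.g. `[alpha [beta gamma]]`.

[[summer [monastery otter]] porter]

Overall it is a kind of porter; the modifier is "summer monastery otter".
Within "summer monastery otter", the head is "otter" (specifically "monastery otter") and the modifier is "summer".
Within "monastery otter", the head is "otter" and the modifier is "monastery".
So the structure is [[summer [monastery otter]] porter].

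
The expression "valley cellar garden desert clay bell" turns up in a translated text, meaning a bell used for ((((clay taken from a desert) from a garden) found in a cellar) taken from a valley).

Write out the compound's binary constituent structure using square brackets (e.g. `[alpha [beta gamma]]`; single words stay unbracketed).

Overall it is a kind of bell; the modifier is "valley cellar garden desert clay".
Within "valley cellar garden desert clay", the head is "clay" (specifically "cellar garden desert clay") and the modifier is "valley".
Within "cellar garden desert clay", the head is "clay" (specifically "garden desert clay") and the modifier is "cellar".
Within "garden desert clay", the head is "clay" (specifically "desert clay") and the modifier is "garden".
Within "desert clay", the head is "clay" and the modifier is "desert".
So the structure is [[valley [cellar [garden [desert clay]]]] bell].

[[valley [cellar [garden [desert clay]]]] bell]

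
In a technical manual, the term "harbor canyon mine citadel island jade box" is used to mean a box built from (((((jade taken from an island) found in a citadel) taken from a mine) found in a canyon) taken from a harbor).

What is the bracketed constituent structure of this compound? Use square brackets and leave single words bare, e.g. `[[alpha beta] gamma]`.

[[harbor [canyon [mine [citadel [island jade]]]]] box]

Overall it is a kind of box; the modifier is "harbor canyon mine citadel island jade".
"harbor canyon mine citadel island jade" → head "jade" (specifically "canyon mine citadel island jade"), modifier "harbor".
"canyon mine citadel island jade" → head "jade" (specifically "mine citadel island jade"), modifier "canyon".
"mine citadel island jade" → head "jade" (specifically "citadel island jade"), modifier "mine".
"citadel island jade" → head "jade" (specifically "island jade"), modifier "citadel".
"island jade" → head "jade", modifier "island".
Putting it together: [[harbor [canyon [mine [citadel [island jade]]]]] box].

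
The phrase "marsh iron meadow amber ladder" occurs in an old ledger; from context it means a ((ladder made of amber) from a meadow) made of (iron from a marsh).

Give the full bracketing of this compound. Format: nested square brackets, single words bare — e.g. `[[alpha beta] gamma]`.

[[marsh iron] [meadow [amber ladder]]]

Whole compound: head "ladder" (specifically "meadow amber ladder"), modifier "marsh iron".
Within "marsh iron", the head is "iron" and the modifier is "marsh".
Within "meadow amber ladder", the head is "ladder" (specifically "amber ladder") and the modifier is "meadow".
Within "amber ladder", the head is "ladder" and the modifier is "amber".
Assembled: [[marsh iron] [meadow [amber ladder]]].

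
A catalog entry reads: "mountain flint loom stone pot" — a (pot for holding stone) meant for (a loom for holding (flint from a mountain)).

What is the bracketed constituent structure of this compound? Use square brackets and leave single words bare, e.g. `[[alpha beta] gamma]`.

The outermost head in the paraphrase is "pot" (specifically "stone pot"), modified by "mountain flint loom".
Within "mountain flint loom", the head is "loom" and the modifier is "mountain flint".
Within "mountain flint", the head is "flint" and the modifier is "mountain".
Within "stone pot", the head is "pot" and the modifier is "stone".
Putting it together: [[[mountain flint] loom] [stone pot]].

[[[mountain flint] loom] [stone pot]]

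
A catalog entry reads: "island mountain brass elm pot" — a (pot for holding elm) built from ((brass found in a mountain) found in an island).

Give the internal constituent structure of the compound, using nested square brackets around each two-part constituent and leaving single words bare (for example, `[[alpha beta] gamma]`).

The outermost head in the paraphrase is "pot" (specifically "elm pot"), modified by "island mountain brass".
Within "island mountain brass", the head is "brass" (specifically "mountain brass") and the modifier is "island".
Within "mountain brass", the head is "brass" and the modifier is "mountain".
Within "elm pot", the head is "pot" and the modifier is "elm".
Putting it together: [[island [mountain brass]] [elm pot]].

[[island [mountain brass]] [elm pot]]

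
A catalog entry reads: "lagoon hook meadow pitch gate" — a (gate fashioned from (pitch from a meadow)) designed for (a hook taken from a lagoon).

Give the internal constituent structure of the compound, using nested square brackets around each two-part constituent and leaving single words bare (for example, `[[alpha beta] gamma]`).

[[lagoon hook] [[meadow pitch] gate]]

At the top level: head "gate" (specifically "meadow pitch gate"); modifier "lagoon hook".
Inside "lagoon hook": head "hook", modifier "lagoon".
Inside "meadow pitch gate": head "gate", modifier "meadow pitch".
Inside "meadow pitch": head "pitch", modifier "meadow".
So the structure is [[lagoon hook] [[meadow pitch] gate]].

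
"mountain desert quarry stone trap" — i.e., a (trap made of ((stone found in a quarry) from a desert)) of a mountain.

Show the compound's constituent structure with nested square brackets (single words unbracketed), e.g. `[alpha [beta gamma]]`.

Overall it is a kind of trap (specifically "desert quarry stone trap"); the modifier is "mountain".
Inside "desert quarry stone trap": head "trap", modifier "desert quarry stone".
Inside "desert quarry stone": head "stone" (specifically "quarry stone"), modifier "desert".
Inside "quarry stone": head "stone", modifier "quarry".
Assembled: [mountain [[desert [quarry stone]] trap]].

[mountain [[desert [quarry stone]] trap]]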